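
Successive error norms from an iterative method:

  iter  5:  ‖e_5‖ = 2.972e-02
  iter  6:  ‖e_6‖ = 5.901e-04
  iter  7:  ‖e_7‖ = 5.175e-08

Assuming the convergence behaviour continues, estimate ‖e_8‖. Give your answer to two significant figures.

1.1e-17

First estimate the order: p ≈ ln(‖e_7‖/‖e_6‖) / ln(‖e_6‖/‖e_5‖) = ln(5.175e-08/5.901e-04)/ln(5.901e-04/2.972e-02) = ln(8.7697e-05)/ln(0.0198553) ≈ 2.3835.
Then ‖e_8‖ ≈ ‖e_7‖·(‖e_7‖/‖e_6‖)^p = 5.175e-08·(8.7697e-05)^2.3835 = 5.175e-08·2.13847e-10 ≈ 1.107e-17.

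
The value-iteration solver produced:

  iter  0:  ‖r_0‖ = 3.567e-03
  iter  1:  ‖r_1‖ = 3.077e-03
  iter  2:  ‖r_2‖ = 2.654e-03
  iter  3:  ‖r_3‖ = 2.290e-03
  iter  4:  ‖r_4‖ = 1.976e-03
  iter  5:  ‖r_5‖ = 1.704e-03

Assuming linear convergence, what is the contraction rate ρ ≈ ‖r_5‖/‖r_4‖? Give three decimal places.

ρ ≈ ‖r_5‖/‖r_4‖ = 1.704e-03/1.976e-03 = 0.86235

0.862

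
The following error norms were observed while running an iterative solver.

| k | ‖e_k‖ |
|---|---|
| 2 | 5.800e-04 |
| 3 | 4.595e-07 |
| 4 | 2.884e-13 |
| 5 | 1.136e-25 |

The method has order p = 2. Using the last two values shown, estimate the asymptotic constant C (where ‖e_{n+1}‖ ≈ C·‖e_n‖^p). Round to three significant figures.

1.37

C ≈ ‖e_5‖ / ‖e_4‖^2
  = 1.136e-25 / (2.884e-13)^2
  = 1.136e-25 / 8.31746e-26 ≈ 1.3658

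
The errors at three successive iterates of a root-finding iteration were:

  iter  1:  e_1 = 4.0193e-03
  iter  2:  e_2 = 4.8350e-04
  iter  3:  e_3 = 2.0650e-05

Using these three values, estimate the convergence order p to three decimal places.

1.489

p ≈ ln(e_3/e_2) / ln(e_2/e_1)
  = ln(2.0650e-05/4.8350e-04) / ln(4.8350e-04/4.0193e-03)
  = ln(0.0427094) / ln(0.120295)
  = -3.153336 / -2.117808 ≈ 1.488962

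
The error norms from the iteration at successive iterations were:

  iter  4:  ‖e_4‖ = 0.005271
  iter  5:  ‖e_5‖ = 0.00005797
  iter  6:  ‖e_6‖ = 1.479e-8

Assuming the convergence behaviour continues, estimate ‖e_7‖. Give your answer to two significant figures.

First estimate the order: p ≈ ln(‖e_6‖/‖e_5‖) / ln(‖e_5‖/‖e_4‖) = ln(1.479e-8/0.00005797)/ln(0.00005797/0.005271) = ln(0.000255132)/ln(0.0109979) ≈ 1.8345.
Then ‖e_7‖ ≈ ‖e_6‖·(‖e_6‖/‖e_5‖)^p = 1.479e-8·(0.000255132)^1.8345 = 1.479e-8·2.55982e-07 ≈ 3.786e-15.

3.8e-15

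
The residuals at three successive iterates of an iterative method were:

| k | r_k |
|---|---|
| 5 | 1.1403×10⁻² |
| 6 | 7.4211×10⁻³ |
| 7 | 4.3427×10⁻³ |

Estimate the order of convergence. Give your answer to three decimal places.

1.247

p ≈ ln(r_7/r_6) / ln(r_6/r_5)
  = ln(4.3427×10⁻³/7.4211×10⁻³) / ln(7.4211×10⁻³/1.1403×10⁻²)
  = ln(0.585183) / ln(0.650802)
  = -0.535831 / -0.429550 ≈ 1.247424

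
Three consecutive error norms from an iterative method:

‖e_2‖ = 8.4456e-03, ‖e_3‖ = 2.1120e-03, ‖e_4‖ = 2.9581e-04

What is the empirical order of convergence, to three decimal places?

p ≈ ln(‖e_4‖/‖e_3‖) / ln(‖e_3‖/‖e_2‖)
  = ln(2.9581e-04/2.1120e-03) / ln(2.1120e-03/8.4456e-03)
  = ln(0.140062) / ln(0.250071)
  = -1.965670 / -1.386010 ≈ 1.418222

1.418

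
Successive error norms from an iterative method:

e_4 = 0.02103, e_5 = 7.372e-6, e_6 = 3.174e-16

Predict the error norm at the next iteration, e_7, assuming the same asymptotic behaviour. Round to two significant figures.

First estimate the order: p ≈ ln(e_6/e_5) / ln(e_5/e_4) = ln(3.174e-16/7.372e-6)/ln(7.372e-6/0.02103) = ln(4.30548e-11)/ln(0.000350547) ≈ 3.0001.
Then e_7 ≈ e_6·(e_6/e_5)^p = 3.174e-16·(4.30548e-11)^3.0001 = 3.174e-16·7.96211e-32 ≈ 2.527e-47.

2.5e-47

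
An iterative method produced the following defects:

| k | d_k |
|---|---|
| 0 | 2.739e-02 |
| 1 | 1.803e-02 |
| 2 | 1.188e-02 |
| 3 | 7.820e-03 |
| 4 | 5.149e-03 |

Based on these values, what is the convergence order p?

Consecutive ratios: d_4/d_3 = 5.149e-03/7.820e-03 = 0.65844, d_3/d_2 = 7.820e-03/1.188e-02 = 0.658249.
p ≈ ln(0.65844)/ln(0.658249) = -0.4179/-0.4182 ≈ 1.00.
So the convergence is linear (order 1).

1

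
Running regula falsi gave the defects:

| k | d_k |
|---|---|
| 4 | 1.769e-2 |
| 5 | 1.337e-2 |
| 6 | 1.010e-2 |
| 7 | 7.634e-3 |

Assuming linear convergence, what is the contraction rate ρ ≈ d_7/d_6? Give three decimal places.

0.756

ρ ≈ d_7/d_6 = 7.634e-3/1.010e-2 = 0.75584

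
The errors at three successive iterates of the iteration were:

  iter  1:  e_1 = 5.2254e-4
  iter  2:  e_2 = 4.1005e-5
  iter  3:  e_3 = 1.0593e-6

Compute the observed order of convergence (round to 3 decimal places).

1.437

p ≈ ln(e_3/e_2) / ln(e_2/e_1)
  = ln(1.0593e-6/4.1005e-5) / ln(4.1005e-5/5.2254e-4)
  = ln(0.0258334) / ln(0.0784725)
  = -3.656087 / -2.545007 ≈ 1.436572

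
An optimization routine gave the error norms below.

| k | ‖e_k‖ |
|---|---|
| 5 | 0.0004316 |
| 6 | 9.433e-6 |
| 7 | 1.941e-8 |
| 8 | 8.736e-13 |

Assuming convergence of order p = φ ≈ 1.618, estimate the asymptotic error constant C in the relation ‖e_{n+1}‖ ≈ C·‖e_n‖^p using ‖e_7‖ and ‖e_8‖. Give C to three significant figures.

C ≈ ‖e_8‖ / ‖e_7‖^1.618
  = 8.736e-13 / (1.941e-8)^1.618
  = 8.736e-13 / 3.32679e-13 ≈ 2.626

2.63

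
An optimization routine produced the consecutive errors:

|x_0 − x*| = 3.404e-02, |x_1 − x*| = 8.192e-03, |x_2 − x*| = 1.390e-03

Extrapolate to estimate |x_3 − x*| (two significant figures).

First estimate the order: p ≈ ln(|x_2 − x*|/|x_1 − x*|) / ln(|x_1 − x*|/|x_0 − x*|) = ln(1.390e-03/8.192e-03)/ln(8.192e-03/3.404e-02) = ln(0.169678)/ln(0.240658) ≈ 1.2454.
Then |x_3 − x*| ≈ |x_2 − x*|·(|x_2 − x*|/|x_1 − x*|)^p = 1.390e-03·(0.169678)^1.2454 = 1.390e-03·0.109793 ≈ 0.0001526.

1.5e-4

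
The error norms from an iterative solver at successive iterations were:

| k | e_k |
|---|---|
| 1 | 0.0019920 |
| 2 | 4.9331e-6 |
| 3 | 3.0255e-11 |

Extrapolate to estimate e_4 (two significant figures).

First estimate the order: p ≈ ln(e_3/e_2) / ln(e_2/e_1) = ln(3.0255e-11/4.9331e-6)/ln(4.9331e-6/0.0019920) = ln(6.13306e-06)/ln(0.00247646) ≈ 2.0000.
Then e_4 ≈ e_3·(e_3/e_2)^p = 3.0255e-11·(6.13306e-06)^2.0000 = 3.0255e-11·3.76144e-11 ≈ 1.138e-21.

1.1e-21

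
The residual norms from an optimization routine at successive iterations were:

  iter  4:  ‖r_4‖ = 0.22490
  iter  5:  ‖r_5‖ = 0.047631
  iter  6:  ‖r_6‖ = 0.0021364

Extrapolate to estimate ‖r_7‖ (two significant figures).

First estimate the order: p ≈ ln(‖r_6‖/‖r_5‖) / ln(‖r_5‖/‖r_4‖) = ln(0.0021364/0.047631)/ln(0.047631/0.22490) = ln(0.0448531)/ln(0.211787) ≈ 2.0000.
Then ‖r_7‖ ≈ ‖r_6‖·(‖r_6‖/‖r_5‖)^p = 0.0021364·(0.0448531)^2.0000 = 0.0021364·0.0020118 ≈ 4.298e-06.

4.3e-6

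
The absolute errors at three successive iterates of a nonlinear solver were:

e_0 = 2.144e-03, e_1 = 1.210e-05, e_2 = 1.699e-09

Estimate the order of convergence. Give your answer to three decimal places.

p ≈ ln(e_2/e_1) / ln(e_1/e_0)
  = ln(1.699e-09/1.210e-05) / ln(1.210e-05/2.144e-03)
  = ln(0.000140413) / ln(0.00564366)
  = -8.870922 / -5.177222 ≈ 1.713452

1.713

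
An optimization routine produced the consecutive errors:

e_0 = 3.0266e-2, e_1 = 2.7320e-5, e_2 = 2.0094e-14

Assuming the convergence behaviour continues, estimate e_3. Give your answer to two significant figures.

First estimate the order: p ≈ ln(e_2/e_1) / ln(e_1/e_0) = ln(2.0094e-14/2.7320e-5)/ln(2.7320e-5/3.0266e-2) = ln(7.35505e-10)/ln(0.000902663) ≈ 3.0000.
Then e_3 ≈ e_2·(e_2/e_1)^p = 2.0094e-14·(7.35505e-10)^3.0000 = 2.0094e-14·3.97884e-28 ≈ 7.995e-42.

8.0e-42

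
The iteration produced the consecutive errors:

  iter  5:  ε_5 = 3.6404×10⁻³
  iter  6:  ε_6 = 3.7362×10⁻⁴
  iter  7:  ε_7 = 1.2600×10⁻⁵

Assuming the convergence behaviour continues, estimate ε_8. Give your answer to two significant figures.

First estimate the order: p ≈ ln(ε_7/ε_6) / ln(ε_6/ε_5) = ln(1.2600×10⁻⁵/3.7362×10⁻⁴)/ln(3.7362×10⁻⁴/3.6404×10⁻³) = ln(0.0337241)/ln(0.102632) ≈ 1.4889.
Then ε_8 ≈ ε_7·(ε_7/ε_6)^p = 1.2600×10⁻⁵·(0.0337241)^1.4889 = 1.2600×10⁻⁵·0.00643058 ≈ 8.103e-08.

8.1e-8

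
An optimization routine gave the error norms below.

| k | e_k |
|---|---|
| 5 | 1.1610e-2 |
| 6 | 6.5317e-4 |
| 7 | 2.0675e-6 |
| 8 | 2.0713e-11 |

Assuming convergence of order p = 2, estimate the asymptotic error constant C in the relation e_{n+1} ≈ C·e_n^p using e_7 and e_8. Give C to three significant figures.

4.85

C ≈ e_8 / e_7^2
  = 2.0713e-11 / (2.0675e-6)^2
  = 2.0713e-11 / 4.27456e-12 ≈ 4.8456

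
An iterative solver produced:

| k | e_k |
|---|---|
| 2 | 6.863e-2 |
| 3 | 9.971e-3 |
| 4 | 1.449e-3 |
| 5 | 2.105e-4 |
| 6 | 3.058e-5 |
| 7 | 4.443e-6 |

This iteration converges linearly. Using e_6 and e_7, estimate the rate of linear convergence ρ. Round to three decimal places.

0.145

ρ ≈ e_7/e_6 = 4.443e-6/3.058e-5 = 0.14529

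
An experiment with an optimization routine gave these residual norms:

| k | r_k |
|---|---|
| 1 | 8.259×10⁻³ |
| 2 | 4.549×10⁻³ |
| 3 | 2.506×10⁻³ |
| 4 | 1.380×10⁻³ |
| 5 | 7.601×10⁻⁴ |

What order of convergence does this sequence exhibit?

Consecutive ratios: r_5/r_4 = 7.601×10⁻⁴/1.380×10⁻³ = 0.550797, r_4/r_3 = 1.380×10⁻³/2.506×10⁻³ = 0.550678.
p ≈ ln(0.550797)/ln(0.550678) = -0.5964/-0.5966 ≈ 1.00.
So the convergence is linear (order 1).

1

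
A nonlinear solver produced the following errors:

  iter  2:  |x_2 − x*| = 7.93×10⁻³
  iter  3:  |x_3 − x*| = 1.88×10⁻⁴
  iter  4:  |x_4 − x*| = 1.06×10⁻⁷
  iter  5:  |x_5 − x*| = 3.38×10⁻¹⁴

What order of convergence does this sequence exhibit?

2

Consecutive ratios: |x_5 − x*|/|x_4 − x*| = 3.38×10⁻¹⁴/1.06×10⁻⁷ = 3.18868e-07, |x_4 − x*|/|x_3 − x*| = 1.06×10⁻⁷/1.88×10⁻⁴ = 0.00056383.
p ≈ ln(3.18868e-07)/ln(0.00056383) = -14.9585/-7.4808 ≈ 2.00.
So the convergence is quadratic (order 2).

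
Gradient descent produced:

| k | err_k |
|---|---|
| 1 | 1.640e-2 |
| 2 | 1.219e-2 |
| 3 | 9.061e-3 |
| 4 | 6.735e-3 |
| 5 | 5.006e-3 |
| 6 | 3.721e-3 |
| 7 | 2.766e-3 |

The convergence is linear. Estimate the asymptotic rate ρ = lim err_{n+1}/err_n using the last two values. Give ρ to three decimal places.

0.743

ρ ≈ err_7/err_6 = 2.766e-3/3.721e-3 = 0.74335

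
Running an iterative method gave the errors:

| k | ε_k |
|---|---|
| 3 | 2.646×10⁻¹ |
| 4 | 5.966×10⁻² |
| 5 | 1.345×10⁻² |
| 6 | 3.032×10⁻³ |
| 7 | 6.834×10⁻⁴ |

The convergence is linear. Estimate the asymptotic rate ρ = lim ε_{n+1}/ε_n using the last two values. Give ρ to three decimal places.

0.225

ρ ≈ ε_7/ε_6 = 6.834×10⁻⁴/3.032×10⁻³ = 0.22540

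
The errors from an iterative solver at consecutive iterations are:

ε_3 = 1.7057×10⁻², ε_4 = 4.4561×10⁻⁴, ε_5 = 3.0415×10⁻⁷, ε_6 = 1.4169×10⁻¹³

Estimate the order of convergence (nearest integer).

2

Consecutive ratios: ε_6/ε_5 = 1.4169×10⁻¹³/3.0415×10⁻⁷ = 4.65856e-07, ε_5/ε_4 = 3.0415×10⁻⁷/4.4561×10⁻⁴ = 0.000682548.
p ≈ ln(4.65856e-07)/ln(0.000682548) = -14.5794/-7.2897 ≈ 2.00.
So the convergence is quadratic (order 2).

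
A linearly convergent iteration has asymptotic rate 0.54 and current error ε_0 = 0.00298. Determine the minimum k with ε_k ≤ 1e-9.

After k steps, ε_k ≈ 0.00298·0.54^k.
Need 0.54^k ≤ 1e-9/0.00298 = 3.3557e-07.
k ≥ ln(3.3557e-07)/ln(0.54) = -14.9074/-0.61619 = 24.193.
Smallest integer k = 25.

25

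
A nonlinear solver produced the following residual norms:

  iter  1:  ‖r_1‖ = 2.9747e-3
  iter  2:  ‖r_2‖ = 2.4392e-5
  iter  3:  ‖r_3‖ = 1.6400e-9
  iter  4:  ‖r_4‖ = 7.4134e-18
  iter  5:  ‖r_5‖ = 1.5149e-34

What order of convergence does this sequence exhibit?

Consecutive ratios: ‖r_5‖/‖r_4‖ = 1.5149e-34/7.4134e-18 = 2.04346e-17, ‖r_4‖/‖r_3‖ = 7.4134e-18/1.6400e-9 = 4.52037e-09.
p ≈ ln(2.04346e-17)/ln(4.52037e-09) = -38.4293/-19.2147 ≈ 2.00.
So the convergence is quadratic (order 2).

2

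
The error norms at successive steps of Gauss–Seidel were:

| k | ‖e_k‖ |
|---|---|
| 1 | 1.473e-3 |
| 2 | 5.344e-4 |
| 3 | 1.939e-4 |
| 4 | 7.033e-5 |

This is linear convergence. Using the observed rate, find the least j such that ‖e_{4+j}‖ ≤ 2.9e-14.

Rate ρ ≈ ‖e_4‖/‖e_3‖ = 7.033e-5/1.939e-4 = 0.3627.
After j more steps, ‖e_{4+j}‖ ≈ 7.033e-5·ρ^j; need ρ^j ≤ 2.9e-14/7.033e-5 = 4.12342e-10.
j ≥ ln(4.12342e-10)/ln(0.3627) = -21.6092/-1.01418 = 21.307.
So 22 more iterations are needed.

22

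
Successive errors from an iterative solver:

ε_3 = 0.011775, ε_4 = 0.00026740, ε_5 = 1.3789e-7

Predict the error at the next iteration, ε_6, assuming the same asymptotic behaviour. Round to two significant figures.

3.7e-14

First estimate the order: p ≈ ln(ε_5/ε_4) / ln(ε_4/ε_3) = ln(1.3789e-7/0.00026740)/ln(0.00026740/0.011775) = ln(0.000515669)/ln(0.0227091) ≈ 2.0000.
Then ε_6 ≈ ε_5·(ε_5/ε_4)^p = 1.3789e-7·(0.000515669)^2.0000 = 1.3789e-7·2.65915e-07 ≈ 3.667e-14.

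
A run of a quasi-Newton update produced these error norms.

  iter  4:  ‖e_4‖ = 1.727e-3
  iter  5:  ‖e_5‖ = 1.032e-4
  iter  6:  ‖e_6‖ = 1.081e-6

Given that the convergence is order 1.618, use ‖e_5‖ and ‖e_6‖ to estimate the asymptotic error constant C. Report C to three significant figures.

3.05

C ≈ ‖e_6‖ / ‖e_5‖^1.618
  = 1.081e-6 / (1.032e-4)^1.618
  = 1.081e-6 / 3.54923e-07 ≈ 3.0457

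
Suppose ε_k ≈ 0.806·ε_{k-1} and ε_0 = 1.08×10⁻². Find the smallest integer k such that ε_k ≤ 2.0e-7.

51

After k steps, ε_k ≈ 1.08×10⁻²·0.806^k.
Need 0.806^k ≤ 2.0e-7/1.08×10⁻² = 1.85185e-05.
k ≥ ln(1.85185e-05)/ln(0.806) = -10.8967/-0.21567 = 50.525.
Smallest integer k = 51.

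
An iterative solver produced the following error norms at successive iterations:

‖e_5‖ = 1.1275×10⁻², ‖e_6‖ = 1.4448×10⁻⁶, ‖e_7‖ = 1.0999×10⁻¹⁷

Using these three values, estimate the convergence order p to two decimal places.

2.86

p ≈ ln(‖e_7‖/‖e_6‖) / ln(‖e_6‖/‖e_5‖)
  = ln(1.0999×10⁻¹⁷/1.4448×10⁻⁶) / ln(1.4448×10⁻⁶/1.1275×10⁻²)
  = ln(7.61282e-12) / ln(0.000128142)
  = -25.60119 / -8.96237 ≈ 2.85652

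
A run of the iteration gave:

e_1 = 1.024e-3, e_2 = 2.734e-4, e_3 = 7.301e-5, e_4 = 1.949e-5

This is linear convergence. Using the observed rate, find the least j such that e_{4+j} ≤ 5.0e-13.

Rate ρ ≈ e_4/e_3 = 1.949e-5/7.301e-5 = 0.2669.
After j more steps, e_{4+j} ≈ 1.949e-5·ρ^j; need ρ^j ≤ 5.0e-13/1.949e-5 = 2.56542e-08.
j ≥ ln(2.56542e-08)/ln(0.2669) = -17.4786/-1.32088 = 13.233.
So 14 more iterations are needed.

14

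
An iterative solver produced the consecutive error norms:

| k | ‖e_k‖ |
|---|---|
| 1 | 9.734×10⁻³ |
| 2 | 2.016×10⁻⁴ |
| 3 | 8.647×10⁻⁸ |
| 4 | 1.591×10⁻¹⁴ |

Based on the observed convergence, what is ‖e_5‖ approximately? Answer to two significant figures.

First estimate the order: p ≈ ln(‖e_4‖/‖e_3‖) / ln(‖e_3‖/‖e_2‖) = ln(1.591×10⁻¹⁴/8.647×10⁻⁸)/ln(8.647×10⁻⁸/2.016×10⁻⁴) = ln(1.83994e-07)/ln(0.000428919) ≈ 2.0000.
Then ‖e_5‖ ≈ ‖e_4‖·(‖e_4‖/‖e_3‖)^p = 1.591×10⁻¹⁴·(1.83994e-07)^2.0000 = 1.591×10⁻¹⁴·3.38538e-14 ≈ 5.386e-28.

5.4e-28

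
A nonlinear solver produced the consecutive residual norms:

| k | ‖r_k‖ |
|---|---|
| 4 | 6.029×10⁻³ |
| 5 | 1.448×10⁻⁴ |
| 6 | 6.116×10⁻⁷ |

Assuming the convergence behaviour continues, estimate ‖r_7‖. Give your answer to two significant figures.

First estimate the order: p ≈ ln(‖r_6‖/‖r_5‖) / ln(‖r_5‖/‖r_4‖) = ln(6.116×10⁻⁷/1.448×10⁻⁴)/ln(1.448×10⁻⁴/6.029×10⁻³) = ln(0.00422376)/ln(0.0240172) ≈ 1.4661.
Then ‖r_7‖ ≈ ‖r_6‖·(‖r_6‖/‖r_5‖)^p = 6.116×10⁻⁷·(0.00422376)^1.4661 = 6.116×10⁻⁷·0.000330398 ≈ 2.021e-10.

2.0e-10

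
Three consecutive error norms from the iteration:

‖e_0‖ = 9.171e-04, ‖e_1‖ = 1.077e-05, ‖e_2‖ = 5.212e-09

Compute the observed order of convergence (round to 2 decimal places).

p ≈ ln(‖e_2‖/‖e_1‖) / ln(‖e_1‖/‖e_0‖)
  = ln(5.212e-09/1.077e-05) / ln(1.077e-05/9.171e-04)
  = ln(0.000483937) / ln(0.0117435)
  = -7.63356 / -4.44446 ≈ 1.71754

1.72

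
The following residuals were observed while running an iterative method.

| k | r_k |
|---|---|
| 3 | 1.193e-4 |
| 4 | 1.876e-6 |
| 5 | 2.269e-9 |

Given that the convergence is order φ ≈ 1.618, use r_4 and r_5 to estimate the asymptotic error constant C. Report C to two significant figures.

4.2

C ≈ r_5 / r_4^1.618
  = 2.269e-9 / (1.876e-6)^1.618
  = 2.269e-9 / 5.42114e-10 ≈ 4.1855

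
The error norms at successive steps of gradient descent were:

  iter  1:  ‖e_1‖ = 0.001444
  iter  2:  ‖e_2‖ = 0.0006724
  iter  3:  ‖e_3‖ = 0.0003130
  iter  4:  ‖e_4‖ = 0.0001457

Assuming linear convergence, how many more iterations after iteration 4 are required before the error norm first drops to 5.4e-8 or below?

Rate ρ ≈ ‖e_4‖/‖e_3‖ = 0.0001457/0.0003130 = 0.4655.
After j more steps, ‖e_{4+j}‖ ≈ 0.0001457·ρ^j; need ρ^j ≤ 5.4e-8/0.0001457 = 0.000370625.
j ≥ ln(0.000370625)/ln(0.4655) = -7.9003/-0.76464 = 10.332.
So 11 more iterations are needed.

11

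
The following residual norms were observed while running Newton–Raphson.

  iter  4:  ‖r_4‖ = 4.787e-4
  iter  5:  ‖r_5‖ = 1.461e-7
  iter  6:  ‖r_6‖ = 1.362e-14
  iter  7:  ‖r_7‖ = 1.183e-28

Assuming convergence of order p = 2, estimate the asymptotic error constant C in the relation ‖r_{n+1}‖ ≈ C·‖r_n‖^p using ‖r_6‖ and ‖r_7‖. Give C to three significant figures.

C ≈ ‖r_7‖ / ‖r_6‖^2
  = 1.183e-28 / (1.362e-14)^2
  = 1.183e-28 / 1.85504e-28 ≈ 0.63772

0.638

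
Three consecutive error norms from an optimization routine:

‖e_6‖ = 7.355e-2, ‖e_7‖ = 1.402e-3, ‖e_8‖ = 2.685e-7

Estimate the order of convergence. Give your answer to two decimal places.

2.16

p ≈ ln(‖e_8‖/‖e_7‖) / ln(‖e_7‖/‖e_6‖)
  = ln(2.685e-7/1.402e-3) / ln(1.402e-3/7.355e-2)
  = ln(0.000191512) / ln(0.0190619)
  = -8.56056 / -3.96006 ≈ 2.16172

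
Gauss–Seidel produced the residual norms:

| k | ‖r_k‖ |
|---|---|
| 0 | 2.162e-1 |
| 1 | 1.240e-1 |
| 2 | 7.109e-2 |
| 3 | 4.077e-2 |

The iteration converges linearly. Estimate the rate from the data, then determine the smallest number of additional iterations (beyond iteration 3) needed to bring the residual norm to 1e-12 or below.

Rate ρ ≈ ‖r_3‖/‖r_2‖ = 4.077e-2/7.109e-2 = 0.5735.
After j more steps, ‖r_{3+j}‖ ≈ 4.077e-2·ρ^j; need ρ^j ≤ 1e-12/4.077e-2 = 2.45278e-11.
j ≥ ln(2.45278e-11)/ln(0.5735) = -24.4312/-0.55600 = 43.941.
So 44 more iterations are needed.

44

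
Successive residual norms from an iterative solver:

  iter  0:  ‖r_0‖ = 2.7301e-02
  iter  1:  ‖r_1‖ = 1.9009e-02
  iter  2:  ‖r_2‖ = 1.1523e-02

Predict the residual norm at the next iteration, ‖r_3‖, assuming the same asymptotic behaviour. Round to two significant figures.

First estimate the order: p ≈ ln(‖r_2‖/‖r_1‖) / ln(‖r_1‖/‖r_0‖) = ln(1.1523e-02/1.9009e-02)/ln(1.9009e-02/2.7301e-02) = ln(0.606187)/ln(0.696275) ≈ 1.3827.
Then ‖r_3‖ ≈ ‖r_2‖·(‖r_2‖/‖r_1‖)^p = 1.1523e-02·(0.606187)^1.3827 = 1.1523e-02·0.500507 ≈ 0.005767.

5.8e-3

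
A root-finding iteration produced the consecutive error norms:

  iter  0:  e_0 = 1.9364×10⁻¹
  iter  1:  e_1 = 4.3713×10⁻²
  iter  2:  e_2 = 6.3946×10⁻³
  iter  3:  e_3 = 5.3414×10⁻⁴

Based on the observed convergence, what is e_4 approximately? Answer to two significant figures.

First estimate the order: p ≈ ln(e_3/e_2) / ln(e_2/e_1) = ln(5.3414×10⁻⁴/6.3946×10⁻³)/ln(6.3946×10⁻³/4.3713×10⁻²) = ln(0.0835299)/ln(0.146286) ≈ 1.2915.
Then e_4 ≈ e_3·(e_3/e_2)^p = 5.3414×10⁻⁴·(0.0835299)^1.2915 = 5.3414×10⁻⁴·0.0405097 ≈ 2.164e-05.

2.2e-5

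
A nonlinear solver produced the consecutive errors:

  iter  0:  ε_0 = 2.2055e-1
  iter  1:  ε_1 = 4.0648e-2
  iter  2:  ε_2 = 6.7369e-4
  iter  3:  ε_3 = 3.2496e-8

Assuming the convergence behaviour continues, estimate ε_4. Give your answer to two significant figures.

1.1e-18

First estimate the order: p ≈ ln(ε_3/ε_2) / ln(ε_2/ε_1) = ln(3.2496e-8/6.7369e-4)/ln(6.7369e-4/4.0648e-2) = ln(4.82358e-05)/ln(0.0165738) ≈ 2.4243.
Then ε_4 ≈ ε_3·(ε_3/ε_2)^p = 3.2496e-8·(4.82358e-05)^2.4243 = 3.2496e-8·3.4292e-11 ≈ 1.114e-18.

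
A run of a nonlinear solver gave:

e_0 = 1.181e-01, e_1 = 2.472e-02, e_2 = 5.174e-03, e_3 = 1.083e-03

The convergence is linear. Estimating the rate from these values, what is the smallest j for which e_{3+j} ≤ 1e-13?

Rate ρ ≈ e_3/e_2 = 1.083e-03/5.174e-03 = 0.2093.
After j more steps, e_{3+j} ≈ 1.083e-03·ρ^j; need ρ^j ≤ 1e-13/1.083e-03 = 9.23361e-11.
j ≥ ln(9.23361e-11)/ln(0.2093) = -23.1056/-1.56399 = 14.773.
So 15 more iterations are needed.

15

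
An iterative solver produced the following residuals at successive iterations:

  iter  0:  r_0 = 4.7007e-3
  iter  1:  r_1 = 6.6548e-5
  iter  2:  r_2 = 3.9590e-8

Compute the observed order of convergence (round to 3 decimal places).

p ≈ ln(r_2/r_1) / ln(r_1/r_0)
  = ln(3.9590e-8/6.6548e-5) / ln(6.6548e-5/4.7007e-3)
  = ln(0.000594909) / ln(0.014157)
  = -7.427102 / -4.257546 ≈ 1.744456

1.744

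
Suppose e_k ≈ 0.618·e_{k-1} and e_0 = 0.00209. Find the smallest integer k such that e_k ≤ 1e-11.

40

After k steps, e_k ≈ 0.00209·0.618^k.
Need 0.618^k ≤ 1e-11/0.00209 = 4.78469e-09.
k ≥ ln(4.78469e-09)/ln(0.618) = -19.1578/-0.48127 = 39.807.
Smallest integer k = 40.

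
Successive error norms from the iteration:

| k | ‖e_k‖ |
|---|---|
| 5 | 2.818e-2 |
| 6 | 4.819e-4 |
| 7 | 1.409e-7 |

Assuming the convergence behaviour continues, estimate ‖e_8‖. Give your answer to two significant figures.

First estimate the order: p ≈ ln(‖e_7‖/‖e_6‖) / ln(‖e_6‖/‖e_5‖) = ln(1.409e-7/4.819e-4)/ln(4.819e-4/2.818e-2) = ln(0.000292384)/ln(0.0171008) ≈ 2.0000.
Then ‖e_8‖ ≈ ‖e_7‖·(‖e_7‖/‖e_6‖)^p = 1.409e-7·(0.000292384)^2.0000 = 1.409e-7·8.54884e-08 ≈ 1.205e-14.

1.2e-14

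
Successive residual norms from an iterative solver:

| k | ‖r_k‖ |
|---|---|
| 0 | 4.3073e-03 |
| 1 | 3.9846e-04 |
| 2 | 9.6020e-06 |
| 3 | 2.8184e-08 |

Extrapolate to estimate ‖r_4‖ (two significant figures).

First estimate the order: p ≈ ln(‖r_3‖/‖r_2‖) / ln(‖r_2‖/‖r_1‖) = ln(2.8184e-08/9.6020e-06)/ln(9.6020e-06/3.9846e-04) = ln(0.00293522)/ln(0.0240978) ≈ 1.5651.
Then ‖r_4‖ ≈ ‖r_3‖·(‖r_3‖/‖r_2‖)^p = 2.8184e-08·(0.00293522)^1.5651 = 2.8184e-08·0.000108794 ≈ 3.066e-12.

3.1e-12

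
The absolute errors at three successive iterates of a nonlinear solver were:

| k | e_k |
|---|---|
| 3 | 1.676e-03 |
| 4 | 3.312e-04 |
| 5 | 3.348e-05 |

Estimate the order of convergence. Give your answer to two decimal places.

1.41

p ≈ ln(e_5/e_4) / ln(e_4/e_3)
  = ln(3.348e-05/3.312e-04) / ln(3.312e-04/1.676e-03)
  = ln(0.101087) / ln(0.197613)
  = -2.29177 / -1.62144 ≈ 1.41342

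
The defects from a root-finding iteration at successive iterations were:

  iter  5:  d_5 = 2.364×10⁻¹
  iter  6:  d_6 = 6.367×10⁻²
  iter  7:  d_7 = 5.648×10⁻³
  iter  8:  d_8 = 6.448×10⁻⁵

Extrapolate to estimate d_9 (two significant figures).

1.7e-8

First estimate the order: p ≈ ln(d_8/d_7) / ln(d_7/d_6) = ln(6.448×10⁻⁵/5.648×10⁻³)/ln(5.648×10⁻³/6.367×10⁻²) = ln(0.0114164)/ln(0.0887074) ≈ 1.8464.
Then d_9 ≈ d_8·(d_8/d_7)^p = 6.448×10⁻⁵·(0.0114164)^1.8464 = 6.448×10⁻⁵·0.000259073 ≈ 1.671e-08.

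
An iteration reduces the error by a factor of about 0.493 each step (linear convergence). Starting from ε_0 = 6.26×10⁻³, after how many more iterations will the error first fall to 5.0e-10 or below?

24

After k steps, ε_k ≈ 6.26×10⁻³·0.493^k.
Need 0.493^k ≤ 5.0e-10/6.26×10⁻³ = 7.98722e-08.
k ≥ ln(7.98722e-08)/ln(0.493) = -16.3428/-0.70725 = 23.108.
Smallest integer k = 24.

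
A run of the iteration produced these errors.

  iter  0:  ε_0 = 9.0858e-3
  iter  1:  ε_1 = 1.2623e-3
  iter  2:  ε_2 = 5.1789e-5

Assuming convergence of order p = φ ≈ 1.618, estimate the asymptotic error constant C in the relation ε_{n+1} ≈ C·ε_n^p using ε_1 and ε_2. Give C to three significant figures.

2.54

C ≈ ε_2 / ε_1^1.618
  = 5.1789e-5 / (1.2623e-3)^1.618
  = 5.1789e-5 / 2.04024e-05 ≈ 2.5384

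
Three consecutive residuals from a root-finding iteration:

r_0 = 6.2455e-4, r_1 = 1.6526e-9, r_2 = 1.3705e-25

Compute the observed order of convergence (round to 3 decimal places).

2.883

p ≈ ln(r_2/r_1) / ln(r_1/r_0)
  = ln(1.3705e-25/1.6526e-9) / ln(1.6526e-9/6.2455e-4)
  = ln(8.29299e-17) / ln(2.64607e-06)
  = -37.028536 / -12.842435 ≈ 2.883296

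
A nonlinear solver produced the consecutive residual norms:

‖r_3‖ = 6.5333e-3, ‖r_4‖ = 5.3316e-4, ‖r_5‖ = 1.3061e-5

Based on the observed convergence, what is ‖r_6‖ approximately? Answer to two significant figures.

First estimate the order: p ≈ ln(‖r_5‖/‖r_4‖) / ln(‖r_4‖/‖r_3‖) = ln(1.3061e-5/5.3316e-4)/ln(5.3316e-4/6.5333e-3) = ln(0.0244973)/ln(0.0816065) ≈ 1.4802.
Then ‖r_6‖ ≈ ‖r_5‖·(‖r_5‖/‖r_4‖)^p = 1.3061e-5·(0.0244973)^1.4802 = 1.3061e-5·0.00412641 ≈ 5.39e-08.

5.4e-8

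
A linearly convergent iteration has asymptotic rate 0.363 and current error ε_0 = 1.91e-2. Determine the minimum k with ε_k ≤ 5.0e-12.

22

After k steps, ε_k ≈ 1.91e-2·0.363^k.
Need 0.363^k ≤ 5.0e-12/1.91e-2 = 2.6178e-10.
k ≥ ln(2.6178e-10)/ln(0.363) = -22.0635/-1.01335 = 21.773.
Smallest integer k = 22.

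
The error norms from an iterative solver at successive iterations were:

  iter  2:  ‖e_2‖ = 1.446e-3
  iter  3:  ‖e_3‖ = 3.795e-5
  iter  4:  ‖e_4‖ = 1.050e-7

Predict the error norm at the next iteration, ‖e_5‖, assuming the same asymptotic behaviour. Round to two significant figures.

7.6e-12

First estimate the order: p ≈ ln(‖e_4‖/‖e_3‖) / ln(‖e_3‖/‖e_2‖) = ln(1.050e-7/3.795e-5)/ln(3.795e-5/1.446e-3) = ln(0.0027668)/ln(0.0262448) ≈ 1.6180.
Then ‖e_5‖ ≈ ‖e_4‖·(‖e_4‖/‖e_3‖)^p = 1.050e-7·(0.0027668)^1.6180 = 1.050e-7·7.26307e-05 ≈ 7.626e-12.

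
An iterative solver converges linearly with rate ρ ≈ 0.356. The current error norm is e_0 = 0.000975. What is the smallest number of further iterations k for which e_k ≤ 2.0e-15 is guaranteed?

After k steps, e_k ≈ 0.000975·0.356^k.
Need 0.356^k ≤ 2.0e-15/0.000975 = 2.05128e-12.
k ≥ ln(2.05128e-12)/ln(0.356) = -26.9126/-1.03282 = 26.057.
Smallest integer k = 27.

27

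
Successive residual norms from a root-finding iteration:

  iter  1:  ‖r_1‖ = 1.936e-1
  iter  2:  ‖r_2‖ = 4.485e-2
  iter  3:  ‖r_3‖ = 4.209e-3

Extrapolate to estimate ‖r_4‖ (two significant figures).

First estimate the order: p ≈ ln(‖r_3‖/‖r_2‖) / ln(‖r_2‖/‖r_1‖) = ln(4.209e-3/4.485e-2)/ln(4.485e-2/1.936e-1) = ln(0.0938462)/ln(0.231663) ≈ 1.6179.
Then ‖r_4‖ ≈ ‖r_3‖·(‖r_3‖/‖r_2‖)^p = 4.209e-3·(0.0938462)^1.6179 = 4.209e-3·0.0217507 ≈ 9.155e-05.

9.2e-5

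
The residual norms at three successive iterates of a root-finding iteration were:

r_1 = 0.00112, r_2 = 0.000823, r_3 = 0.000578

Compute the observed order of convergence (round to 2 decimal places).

p ≈ ln(r_3/r_2) / ln(r_2/r_1)
  = ln(0.000578/0.000823) / ln(0.000823/0.00112)
  = ln(0.702309) / ln(0.734821)
  = -0.35338 / -0.30813 ≈ 1.14685

1.15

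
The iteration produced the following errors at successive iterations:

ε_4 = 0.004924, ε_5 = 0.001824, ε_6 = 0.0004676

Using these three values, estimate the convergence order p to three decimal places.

p ≈ ln(ε_6/ε_5) / ln(ε_5/ε_4)
  = ln(0.0004676/0.001824) / ln(0.001824/0.004924)
  = ln(0.25636) / ln(0.370431)
  = -1.361173 / -0.993088 ≈ 1.370647

1.371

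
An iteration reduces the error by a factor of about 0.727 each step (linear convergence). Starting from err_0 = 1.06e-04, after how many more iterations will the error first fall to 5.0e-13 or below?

After k steps, err_k ≈ 1.06e-04·0.727^k.
Need 0.727^k ≤ 5.0e-13/1.06e-04 = 4.71698e-09.
k ≥ ln(4.71698e-09)/ln(0.727) = -19.1721/-0.31883 = 60.133.
Smallest integer k = 61.

61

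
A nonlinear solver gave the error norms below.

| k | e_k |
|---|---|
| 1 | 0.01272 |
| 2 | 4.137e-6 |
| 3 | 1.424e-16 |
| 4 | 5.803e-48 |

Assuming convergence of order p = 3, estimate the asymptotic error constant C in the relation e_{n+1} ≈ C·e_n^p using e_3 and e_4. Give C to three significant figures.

C ≈ e_4 / e_3^3
  = 5.803e-48 / (1.424e-16)^3
  = 5.803e-48 / 2.88755e-48 ≈ 2.0097

2.01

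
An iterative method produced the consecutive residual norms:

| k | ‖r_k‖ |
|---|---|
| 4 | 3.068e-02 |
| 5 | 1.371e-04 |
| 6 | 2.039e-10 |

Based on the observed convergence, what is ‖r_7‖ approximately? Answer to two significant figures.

7.2e-25

First estimate the order: p ≈ ln(‖r_6‖/‖r_5‖) / ln(‖r_5‖/‖r_4‖) = ln(2.039e-10/1.371e-04)/ln(1.371e-04/3.068e-02) = ln(1.48724e-06)/ln(0.00446871) ≈ 2.4800.
Then ‖r_7‖ ≈ ‖r_6‖·(‖r_6‖/‖r_5‖)^p = 2.039e-10·(1.48724e-06)^2.4800 = 2.039e-10·3.52781e-15 ≈ 7.193e-25.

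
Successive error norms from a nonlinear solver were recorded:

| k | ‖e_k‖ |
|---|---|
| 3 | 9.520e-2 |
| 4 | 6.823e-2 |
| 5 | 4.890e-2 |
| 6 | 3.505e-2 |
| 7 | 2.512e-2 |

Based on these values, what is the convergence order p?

Consecutive ratios: ‖e_7‖/‖e_6‖ = 2.512e-2/3.505e-2 = 0.71669, ‖e_6‖/‖e_5‖ = 3.505e-2/4.890e-2 = 0.716769.
p ≈ ln(0.71669)/ln(0.716769) = -0.3331/-0.3330 ≈ 1.00.
So the convergence is linear (order 1).

1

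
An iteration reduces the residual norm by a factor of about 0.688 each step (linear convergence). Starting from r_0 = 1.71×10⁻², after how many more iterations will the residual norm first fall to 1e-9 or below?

45

After k steps, r_k ≈ 1.71×10⁻²·0.688^k.
Need 0.688^k ≤ 1e-9/1.71×10⁻² = 5.84795e-08.
k ≥ ln(5.84795e-08)/ln(0.688) = -16.6546/-0.37397 = 44.535.
Smallest integer k = 45.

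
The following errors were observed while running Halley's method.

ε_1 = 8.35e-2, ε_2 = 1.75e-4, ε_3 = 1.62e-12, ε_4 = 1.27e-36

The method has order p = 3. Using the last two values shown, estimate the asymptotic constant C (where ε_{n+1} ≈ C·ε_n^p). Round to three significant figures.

0.299

C ≈ ε_4 / ε_3^3
  = 1.27e-36 / (1.62e-12)^3
  = 1.27e-36 / 4.25153e-36 ≈ 0.29872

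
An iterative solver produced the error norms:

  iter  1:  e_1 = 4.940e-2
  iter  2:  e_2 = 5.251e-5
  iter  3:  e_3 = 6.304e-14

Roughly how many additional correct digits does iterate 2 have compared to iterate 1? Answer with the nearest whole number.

Digits gained ≈ log₁₀(e_1/e_2) = log₁₀(4.940e-2/5.251e-5) = log₁₀(940.773) ≈ 2.973.

3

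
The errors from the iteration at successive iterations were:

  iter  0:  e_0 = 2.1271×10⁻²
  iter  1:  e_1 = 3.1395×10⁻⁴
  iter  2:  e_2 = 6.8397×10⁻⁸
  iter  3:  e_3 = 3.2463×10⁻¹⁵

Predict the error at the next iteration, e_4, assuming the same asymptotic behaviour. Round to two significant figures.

First estimate the order: p ≈ ln(e_3/e_2) / ln(e_2/e_1) = ln(3.2463×10⁻¹⁵/6.8397×10⁻⁸)/ln(6.8397×10⁻⁸/3.1395×10⁻⁴) = ln(4.74626e-08)/ln(0.00021786) ≈ 2.0000.
Then e_4 ≈ e_3·(e_3/e_2)^p = 3.2463×10⁻¹⁵·(4.74626e-08)^2.0000 = 3.2463×10⁻¹⁵·2.2527e-15 ≈ 7.313e-30.

7.3e-30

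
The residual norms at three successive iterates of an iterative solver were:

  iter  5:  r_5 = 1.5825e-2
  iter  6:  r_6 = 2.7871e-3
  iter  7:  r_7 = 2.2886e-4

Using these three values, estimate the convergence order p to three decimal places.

p ≈ ln(r_7/r_6) / ln(r_6/r_5)
  = ln(2.2886e-4/2.7871e-3) / ln(2.7871e-3/1.5825e-2)
  = ln(0.082114) / ln(0.17612)
  = -2.499647 / -1.736590 ≈ 1.439400

1.439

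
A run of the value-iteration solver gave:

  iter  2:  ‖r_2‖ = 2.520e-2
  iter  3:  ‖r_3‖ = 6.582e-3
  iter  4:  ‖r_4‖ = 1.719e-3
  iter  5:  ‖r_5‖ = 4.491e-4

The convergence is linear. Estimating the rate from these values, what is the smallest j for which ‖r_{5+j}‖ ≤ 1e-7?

7

Rate ρ ≈ ‖r_5‖/‖r_4‖ = 4.491e-4/1.719e-3 = 0.2613.
After j more steps, ‖r_{5+j}‖ ≈ 4.491e-4·ρ^j; need ρ^j ≤ 1e-7/4.491e-4 = 0.000222668.
j ≥ ln(0.000222668)/ln(0.2613) = -8.4098/-1.34209 = 6.266.
So 7 more iterations are needed.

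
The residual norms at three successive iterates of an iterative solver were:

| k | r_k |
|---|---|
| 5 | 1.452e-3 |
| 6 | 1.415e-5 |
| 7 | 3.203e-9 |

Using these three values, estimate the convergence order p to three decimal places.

1.812

p ≈ ln(r_7/r_6) / ln(r_6/r_5)
  = ln(3.203e-9/1.415e-5) / ln(1.415e-5/1.452e-3)
  = ln(0.00022636) / ln(0.00974518)
  = -8.393384 / -4.630982 ≈ 1.812442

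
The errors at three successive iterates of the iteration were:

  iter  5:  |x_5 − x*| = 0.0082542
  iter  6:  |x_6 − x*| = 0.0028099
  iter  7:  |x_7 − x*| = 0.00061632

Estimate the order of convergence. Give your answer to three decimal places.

p ≈ ln(|x_7 − x*|/|x_6 − x*|) / ln(|x_6 − x*|/|x_5 − x*|)
  = ln(0.00061632/0.0028099) / ln(0.0028099/0.0082542)
  = ln(0.219339) / ln(0.340421)
  = -1.517137 / -1.077572 ≈ 1.407922

1.408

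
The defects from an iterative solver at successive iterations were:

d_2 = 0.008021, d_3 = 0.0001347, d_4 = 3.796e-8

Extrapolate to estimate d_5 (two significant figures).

3.0e-15

First estimate the order: p ≈ ln(d_4/d_3) / ln(d_3/d_2) = ln(3.796e-8/0.0001347)/ln(0.0001347/0.008021) = ln(0.000281811)/ln(0.0167934) ≈ 2.0002.
Then d_5 ≈ d_4·(d_4/d_3)^p = 3.796e-8·(0.000281811)^2.0002 = 3.796e-8·7.92877e-08 ≈ 3.01e-15.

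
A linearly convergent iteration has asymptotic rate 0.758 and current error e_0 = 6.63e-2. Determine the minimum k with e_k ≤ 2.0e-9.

63

After k steps, e_k ≈ 6.63e-2·0.758^k.
Need 0.758^k ≤ 2.0e-9/6.63e-2 = 3.01659e-08.
k ≥ ln(3.01659e-08)/ln(0.758) = -17.3166/-0.27707 = 62.499.
Smallest integer k = 63.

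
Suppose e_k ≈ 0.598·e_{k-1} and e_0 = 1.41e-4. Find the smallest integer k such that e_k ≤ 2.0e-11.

After k steps, e_k ≈ 1.41e-4·0.598^k.
Need 0.598^k ≤ 2.0e-11/1.41e-4 = 1.41844e-07.
k ≥ ln(1.41844e-07)/ln(0.598) = -15.7685/-0.51416 = 30.668.
Smallest integer k = 31.

31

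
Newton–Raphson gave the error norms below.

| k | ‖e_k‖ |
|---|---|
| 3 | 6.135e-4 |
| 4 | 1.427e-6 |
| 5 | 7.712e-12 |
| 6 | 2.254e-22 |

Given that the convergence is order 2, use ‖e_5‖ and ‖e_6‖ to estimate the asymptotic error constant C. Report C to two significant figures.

C ≈ ‖e_6‖ / ‖e_5‖^2
  = 2.254e-22 / (7.712e-12)^2
  = 2.254e-22 / 5.94749e-23 ≈ 3.7898

3.8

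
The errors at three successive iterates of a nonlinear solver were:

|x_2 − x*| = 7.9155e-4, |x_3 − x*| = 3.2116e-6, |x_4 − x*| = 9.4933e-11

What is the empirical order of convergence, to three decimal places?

1.894

p ≈ ln(|x_4 − x*|/|x_3 − x*|) / ln(|x_3 − x*|/|x_2 − x*|)
  = ln(9.4933e-11/3.2116e-6) / ln(3.2116e-6/7.9155e-4)
  = ln(2.95594e-05) / ln(0.00405736)
  = -10.429109 / -5.507223 ≈ 1.893715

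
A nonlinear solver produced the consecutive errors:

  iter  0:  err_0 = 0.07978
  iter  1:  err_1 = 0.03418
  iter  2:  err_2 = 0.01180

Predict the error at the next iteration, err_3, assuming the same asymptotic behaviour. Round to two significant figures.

First estimate the order: p ≈ ln(err_2/err_1) / ln(err_1/err_0) = ln(0.01180/0.03418)/ln(0.03418/0.07978) = ln(0.345231)/ln(0.428428) ≈ 1.2547.
Then err_3 ≈ err_2·(err_2/err_1)^p = 0.01180·(0.345231)^1.2547 = 0.01180·0.263309 ≈ 0.003107.

3.1e-3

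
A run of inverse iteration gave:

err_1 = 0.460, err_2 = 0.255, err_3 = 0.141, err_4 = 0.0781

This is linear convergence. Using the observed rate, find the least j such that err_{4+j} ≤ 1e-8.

27

Rate ρ ≈ err_4/err_3 = 0.0781/0.141 = 0.5539.
After j more steps, err_{4+j} ≈ 0.0781·ρ^j; need ρ^j ≤ 1e-8/0.0781 = 1.28041e-07.
j ≥ ln(1.28041e-07)/ln(0.5539) = -15.8709/-0.59077 = 26.865.
So 27 more iterations are needed.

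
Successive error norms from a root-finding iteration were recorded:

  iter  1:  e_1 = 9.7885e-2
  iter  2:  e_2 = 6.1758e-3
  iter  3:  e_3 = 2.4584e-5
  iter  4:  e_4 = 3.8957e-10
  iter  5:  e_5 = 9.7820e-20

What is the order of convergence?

2

Consecutive ratios: e_5/e_4 = 9.7820e-20/3.8957e-10 = 2.51097e-10, e_4/e_3 = 3.8957e-10/2.4584e-5 = 1.58465e-05.
p ≈ ln(2.51097e-10)/ln(1.58465e-05) = -22.1052/-11.0526 ≈ 2.00.
So the convergence is quadratic (order 2).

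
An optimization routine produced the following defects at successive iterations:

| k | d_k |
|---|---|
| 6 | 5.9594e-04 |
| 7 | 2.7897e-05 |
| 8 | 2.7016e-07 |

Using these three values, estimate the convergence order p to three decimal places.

1.515

p ≈ ln(d_8/d_7) / ln(d_7/d_6)
  = ln(2.7016e-07/2.7897e-05) / ln(2.7897e-05/5.9594e-04)
  = ln(0.0096842) / ln(0.0468118)
  = -4.637260 / -3.061620 ≈ 1.514643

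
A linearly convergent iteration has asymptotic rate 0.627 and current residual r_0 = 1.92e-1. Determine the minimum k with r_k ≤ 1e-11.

51

After k steps, r_k ≈ 1.92e-1·0.627^k.
Need 0.627^k ≤ 1e-11/1.92e-1 = 5.20833e-11.
k ≥ ln(5.20833e-11)/ln(0.627) = -23.6782/-0.46681 = 50.723.
Smallest integer k = 51.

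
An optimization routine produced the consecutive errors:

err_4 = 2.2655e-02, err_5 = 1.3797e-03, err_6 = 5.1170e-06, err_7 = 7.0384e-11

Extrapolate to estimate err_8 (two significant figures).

First estimate the order: p ≈ ln(err_7/err_6) / ln(err_6/err_5) = ln(7.0384e-11/5.1170e-06)/ln(5.1170e-06/1.3797e-03) = ln(1.37549e-05)/ln(0.00370878) ≈ 2.0000.
Then err_8 ≈ err_7·(err_7/err_6)^p = 7.0384e-11·(1.37549e-05)^2.0000 = 7.0384e-11·1.89197e-10 ≈ 1.332e-20.

1.3e-20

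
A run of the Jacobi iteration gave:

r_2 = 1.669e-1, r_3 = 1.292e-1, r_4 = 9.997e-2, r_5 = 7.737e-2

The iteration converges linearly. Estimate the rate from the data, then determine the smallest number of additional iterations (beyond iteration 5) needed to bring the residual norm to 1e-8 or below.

Rate ρ ≈ r_5/r_4 = 7.737e-2/9.997e-2 = 0.7739.
After j more steps, r_{5+j} ≈ 7.737e-2·ρ^j; need ρ^j ≤ 1e-8/7.737e-2 = 1.29249e-07.
j ≥ ln(1.29249e-07)/ln(0.7739) = -15.8615/-0.25631 = 61.884.
So 62 more iterations are needed.

62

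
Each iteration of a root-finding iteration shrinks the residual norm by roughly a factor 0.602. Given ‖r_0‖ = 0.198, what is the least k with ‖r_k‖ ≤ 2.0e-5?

19

After k steps, ‖r_k‖ ≈ 0.198·0.602^k.
Need 0.602^k ≤ 2.0e-5/0.198 = 0.00010101.
k ≥ ln(0.00010101)/ln(0.602) = -9.2003/-0.50750 = 18.129.
Smallest integer k = 19.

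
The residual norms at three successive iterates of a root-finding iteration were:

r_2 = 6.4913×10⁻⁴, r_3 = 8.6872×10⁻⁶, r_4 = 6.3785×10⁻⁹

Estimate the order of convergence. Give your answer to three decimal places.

p ≈ ln(r_4/r_3) / ln(r_3/r_2)
  = ln(6.3785×10⁻⁹/8.6872×10⁻⁶) / ln(8.6872×10⁻⁶/6.4913×10⁻⁴)
  = ln(0.000734241) / ln(0.0133828)
  = -7.216673 / -4.313785 ≈ 1.672933

1.673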